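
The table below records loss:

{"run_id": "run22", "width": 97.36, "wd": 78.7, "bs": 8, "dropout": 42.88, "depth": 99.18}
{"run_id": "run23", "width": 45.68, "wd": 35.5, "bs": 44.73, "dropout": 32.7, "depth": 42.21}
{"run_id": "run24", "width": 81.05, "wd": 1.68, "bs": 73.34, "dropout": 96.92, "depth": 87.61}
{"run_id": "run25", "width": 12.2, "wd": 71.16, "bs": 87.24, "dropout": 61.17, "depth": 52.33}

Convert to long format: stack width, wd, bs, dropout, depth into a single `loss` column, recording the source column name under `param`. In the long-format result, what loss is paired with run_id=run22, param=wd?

Unpivoting turns each (run_id, wide-column) pair into one long row.
The wide cell at row run22, column wd holds 78.7, so the long row (run22, wd) has loss=78.7.

78.7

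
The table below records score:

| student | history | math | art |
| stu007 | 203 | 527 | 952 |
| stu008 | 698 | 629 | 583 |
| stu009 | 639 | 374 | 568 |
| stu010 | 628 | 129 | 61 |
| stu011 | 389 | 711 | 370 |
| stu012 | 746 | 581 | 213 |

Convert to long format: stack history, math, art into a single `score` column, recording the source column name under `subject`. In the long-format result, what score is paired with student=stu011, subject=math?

Unpivoting turns each (student, wide-column) pair into one long row.
The wide cell at row stu011, column math holds 711, so the long row (stu011, math) has score=711.

711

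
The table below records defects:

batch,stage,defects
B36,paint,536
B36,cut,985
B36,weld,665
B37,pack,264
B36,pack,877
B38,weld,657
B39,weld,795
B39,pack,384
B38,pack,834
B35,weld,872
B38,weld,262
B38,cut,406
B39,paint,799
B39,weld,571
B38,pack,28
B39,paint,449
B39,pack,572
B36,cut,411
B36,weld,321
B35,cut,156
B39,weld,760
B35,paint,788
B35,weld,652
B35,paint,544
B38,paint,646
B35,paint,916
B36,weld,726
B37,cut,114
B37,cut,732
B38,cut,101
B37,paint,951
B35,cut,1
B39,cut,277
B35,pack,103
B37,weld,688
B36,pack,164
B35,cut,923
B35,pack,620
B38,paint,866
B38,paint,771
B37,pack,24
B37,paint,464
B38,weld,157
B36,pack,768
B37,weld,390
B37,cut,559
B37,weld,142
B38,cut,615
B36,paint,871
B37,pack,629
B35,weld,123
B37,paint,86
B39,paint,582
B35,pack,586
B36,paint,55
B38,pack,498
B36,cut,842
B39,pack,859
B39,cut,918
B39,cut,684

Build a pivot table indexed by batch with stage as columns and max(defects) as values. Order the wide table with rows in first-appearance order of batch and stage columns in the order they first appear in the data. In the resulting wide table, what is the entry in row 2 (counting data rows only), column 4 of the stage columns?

With rows in first-appearance order of batch, row 2 is batch=B37. stage columns in first-appearance order: paint, cut, weld, pack; column 4 is pack.
Long rows with batch=B37, stage=pack: max(264, 24, 629) = 629.

629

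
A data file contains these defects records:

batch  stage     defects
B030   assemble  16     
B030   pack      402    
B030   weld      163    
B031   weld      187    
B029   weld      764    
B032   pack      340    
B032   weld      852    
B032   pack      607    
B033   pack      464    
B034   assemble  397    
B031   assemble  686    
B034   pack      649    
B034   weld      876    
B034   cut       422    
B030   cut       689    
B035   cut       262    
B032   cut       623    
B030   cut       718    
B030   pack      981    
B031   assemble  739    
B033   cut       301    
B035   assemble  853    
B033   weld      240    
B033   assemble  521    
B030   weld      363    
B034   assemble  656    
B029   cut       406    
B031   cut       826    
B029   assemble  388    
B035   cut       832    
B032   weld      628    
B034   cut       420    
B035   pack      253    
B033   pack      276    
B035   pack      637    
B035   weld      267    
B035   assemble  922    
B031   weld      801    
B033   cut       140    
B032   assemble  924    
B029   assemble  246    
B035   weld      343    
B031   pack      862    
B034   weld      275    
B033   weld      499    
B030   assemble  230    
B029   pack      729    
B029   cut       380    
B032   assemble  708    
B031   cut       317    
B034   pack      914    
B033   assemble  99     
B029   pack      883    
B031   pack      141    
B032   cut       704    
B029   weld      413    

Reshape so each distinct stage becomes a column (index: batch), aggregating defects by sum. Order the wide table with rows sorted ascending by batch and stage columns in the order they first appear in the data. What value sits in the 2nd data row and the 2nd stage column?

With rows sorted ascending by batch, row 2 is batch=B030. stage columns in first-appearance order: assemble, pack, weld, cut; column 2 is pack.
Long rows with batch=B030, stage=pack: 402 + 981 = 1383.

1383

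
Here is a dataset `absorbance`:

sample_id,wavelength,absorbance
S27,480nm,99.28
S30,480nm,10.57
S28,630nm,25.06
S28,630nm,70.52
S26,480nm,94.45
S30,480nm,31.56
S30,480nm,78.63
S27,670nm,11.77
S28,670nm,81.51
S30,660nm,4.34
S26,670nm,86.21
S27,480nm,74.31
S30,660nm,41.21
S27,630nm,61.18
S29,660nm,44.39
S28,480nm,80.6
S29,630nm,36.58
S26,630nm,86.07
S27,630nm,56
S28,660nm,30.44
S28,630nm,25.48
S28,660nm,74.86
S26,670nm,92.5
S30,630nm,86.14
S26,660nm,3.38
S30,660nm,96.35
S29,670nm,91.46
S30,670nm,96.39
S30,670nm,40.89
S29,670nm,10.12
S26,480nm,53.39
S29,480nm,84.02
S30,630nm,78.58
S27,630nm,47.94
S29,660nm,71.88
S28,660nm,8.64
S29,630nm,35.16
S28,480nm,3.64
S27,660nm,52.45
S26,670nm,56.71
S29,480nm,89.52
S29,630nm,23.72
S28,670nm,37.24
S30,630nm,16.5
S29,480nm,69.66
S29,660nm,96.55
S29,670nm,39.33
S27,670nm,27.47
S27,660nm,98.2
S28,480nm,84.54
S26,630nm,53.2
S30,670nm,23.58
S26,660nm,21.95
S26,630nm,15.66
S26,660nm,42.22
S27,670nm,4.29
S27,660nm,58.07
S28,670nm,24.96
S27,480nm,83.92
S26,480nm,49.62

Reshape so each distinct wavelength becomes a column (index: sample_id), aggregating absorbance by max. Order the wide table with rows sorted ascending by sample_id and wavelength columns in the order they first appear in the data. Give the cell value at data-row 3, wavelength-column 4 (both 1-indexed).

With rows sorted ascending by sample_id, row 3 is sample_id=S28. wavelength columns in first-appearance order: 480nm, 630nm, 670nm, 660nm; column 4 is 660nm.
Long rows with sample_id=S28, wavelength=660nm: max(30.44, 74.86, 8.64) = 74.86.

74.86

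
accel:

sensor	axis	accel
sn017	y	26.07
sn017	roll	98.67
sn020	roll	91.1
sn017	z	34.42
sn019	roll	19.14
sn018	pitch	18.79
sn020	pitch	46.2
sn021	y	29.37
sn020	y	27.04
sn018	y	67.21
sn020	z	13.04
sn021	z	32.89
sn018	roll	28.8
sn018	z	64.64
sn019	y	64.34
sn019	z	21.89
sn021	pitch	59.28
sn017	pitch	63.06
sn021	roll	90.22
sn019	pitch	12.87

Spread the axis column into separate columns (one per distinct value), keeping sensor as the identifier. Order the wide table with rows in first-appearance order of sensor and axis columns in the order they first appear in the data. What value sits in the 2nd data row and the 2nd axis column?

With rows in first-appearance order of sensor, row 2 is sensor=sn020. axis columns in first-appearance order: y, roll, z, pitch; column 2 is roll.
Long rows with sensor=sn020, axis=roll: accel = 91.1.

91.1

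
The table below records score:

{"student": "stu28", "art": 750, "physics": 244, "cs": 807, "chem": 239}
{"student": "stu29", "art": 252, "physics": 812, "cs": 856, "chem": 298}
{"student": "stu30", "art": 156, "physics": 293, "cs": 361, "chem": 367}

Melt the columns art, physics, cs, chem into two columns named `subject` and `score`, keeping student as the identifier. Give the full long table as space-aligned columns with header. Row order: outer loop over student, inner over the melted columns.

student  subject  score
stu28    art      750  
stu28    physics  244  
stu28    cs       807  
stu28    chem     239  
stu29    art      252  
stu29    physics  812  
stu29    cs       856  
stu29    chem     298  
stu30    art      156  
stu30    physics  293  
stu30    cs       361  
stu30    chem     367  

Each (student, column) pair becomes one row: 3 × 4 = 12 rows.
For example, (stu28, art) → score=750.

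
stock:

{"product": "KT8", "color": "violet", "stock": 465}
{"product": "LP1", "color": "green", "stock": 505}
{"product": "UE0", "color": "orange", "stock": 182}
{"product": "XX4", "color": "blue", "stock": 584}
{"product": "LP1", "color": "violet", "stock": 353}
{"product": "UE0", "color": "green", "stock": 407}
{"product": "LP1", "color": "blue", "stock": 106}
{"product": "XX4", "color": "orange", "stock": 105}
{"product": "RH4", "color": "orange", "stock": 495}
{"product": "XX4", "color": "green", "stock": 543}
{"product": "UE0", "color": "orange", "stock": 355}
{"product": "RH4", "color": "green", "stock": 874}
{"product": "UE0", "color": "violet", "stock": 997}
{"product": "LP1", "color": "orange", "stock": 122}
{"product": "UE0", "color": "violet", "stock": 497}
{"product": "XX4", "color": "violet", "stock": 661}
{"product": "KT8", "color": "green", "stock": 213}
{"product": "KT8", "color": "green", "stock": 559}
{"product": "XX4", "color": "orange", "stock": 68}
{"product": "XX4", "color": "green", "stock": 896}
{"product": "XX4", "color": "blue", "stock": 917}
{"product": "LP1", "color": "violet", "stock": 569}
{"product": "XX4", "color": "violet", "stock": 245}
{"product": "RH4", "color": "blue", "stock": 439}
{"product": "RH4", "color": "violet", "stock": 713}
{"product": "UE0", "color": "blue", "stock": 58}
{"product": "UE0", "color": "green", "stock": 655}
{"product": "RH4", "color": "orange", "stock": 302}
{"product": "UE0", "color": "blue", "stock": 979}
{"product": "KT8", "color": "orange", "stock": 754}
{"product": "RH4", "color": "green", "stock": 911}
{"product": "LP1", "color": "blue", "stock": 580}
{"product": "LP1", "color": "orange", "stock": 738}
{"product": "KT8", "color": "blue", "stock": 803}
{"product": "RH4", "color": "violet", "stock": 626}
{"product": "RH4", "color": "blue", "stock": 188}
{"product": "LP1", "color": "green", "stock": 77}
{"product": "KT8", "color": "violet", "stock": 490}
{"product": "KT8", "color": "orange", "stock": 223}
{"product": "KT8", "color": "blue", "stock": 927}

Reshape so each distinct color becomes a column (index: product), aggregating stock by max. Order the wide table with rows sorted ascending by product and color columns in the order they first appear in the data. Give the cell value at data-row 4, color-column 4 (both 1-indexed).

979

With rows sorted ascending by product, row 4 is product=UE0. color columns in first-appearance order: violet, green, orange, blue; column 4 is blue.
Long rows with product=UE0, color=blue: max(58, 979) = 979.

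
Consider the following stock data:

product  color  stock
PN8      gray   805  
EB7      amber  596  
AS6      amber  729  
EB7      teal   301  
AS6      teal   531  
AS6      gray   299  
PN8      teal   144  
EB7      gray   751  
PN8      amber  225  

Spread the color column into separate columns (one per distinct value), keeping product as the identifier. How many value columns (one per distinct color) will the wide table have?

3

3 distinct color values: amber, gray, teal.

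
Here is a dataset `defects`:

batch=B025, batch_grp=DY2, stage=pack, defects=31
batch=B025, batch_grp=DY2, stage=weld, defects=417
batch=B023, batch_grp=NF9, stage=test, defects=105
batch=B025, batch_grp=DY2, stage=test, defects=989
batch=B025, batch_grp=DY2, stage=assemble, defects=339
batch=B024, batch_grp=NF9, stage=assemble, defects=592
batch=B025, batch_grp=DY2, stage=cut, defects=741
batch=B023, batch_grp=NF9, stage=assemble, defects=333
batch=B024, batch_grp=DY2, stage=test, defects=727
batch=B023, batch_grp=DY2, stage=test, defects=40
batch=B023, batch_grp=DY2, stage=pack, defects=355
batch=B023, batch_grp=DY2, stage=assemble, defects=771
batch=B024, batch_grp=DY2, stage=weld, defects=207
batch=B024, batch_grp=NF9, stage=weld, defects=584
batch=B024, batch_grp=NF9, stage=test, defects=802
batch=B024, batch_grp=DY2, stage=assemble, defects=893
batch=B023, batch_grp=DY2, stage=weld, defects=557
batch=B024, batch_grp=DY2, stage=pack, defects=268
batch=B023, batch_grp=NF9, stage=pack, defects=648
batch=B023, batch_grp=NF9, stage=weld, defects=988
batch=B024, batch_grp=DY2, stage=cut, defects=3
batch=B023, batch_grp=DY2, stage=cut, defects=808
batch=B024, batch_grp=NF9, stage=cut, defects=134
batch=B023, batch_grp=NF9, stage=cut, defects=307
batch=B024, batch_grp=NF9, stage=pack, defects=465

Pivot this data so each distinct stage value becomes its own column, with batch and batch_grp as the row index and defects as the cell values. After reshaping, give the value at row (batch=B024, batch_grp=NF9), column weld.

Wide layout: rows indexed by batch and batch_grp, columns are the 5 distinct stage values (pack, weld, test, assemble, cut).
Cell (batch=B024, batch_grp=NF9, stage=weld) draws from the long row where batch=B024, batch_grp=NF9 and stage=weld, which has defects=584.

584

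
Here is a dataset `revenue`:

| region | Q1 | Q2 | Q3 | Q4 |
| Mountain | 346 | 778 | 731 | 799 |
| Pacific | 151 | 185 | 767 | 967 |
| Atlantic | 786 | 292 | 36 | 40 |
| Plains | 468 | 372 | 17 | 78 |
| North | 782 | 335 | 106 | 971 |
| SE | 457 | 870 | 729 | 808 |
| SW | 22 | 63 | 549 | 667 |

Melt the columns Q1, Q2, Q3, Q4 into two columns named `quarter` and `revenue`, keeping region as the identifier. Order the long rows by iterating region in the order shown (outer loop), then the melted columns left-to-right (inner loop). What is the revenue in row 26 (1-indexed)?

63

28 rows total (7 × 4). Row 26: index ⌊(26-1)/4⌋ = 6 into region → SW; (26-1) mod 4 = 1 into the melted columns → Q2.
So row 26 is (SW, Q2, 63); revenue = 63.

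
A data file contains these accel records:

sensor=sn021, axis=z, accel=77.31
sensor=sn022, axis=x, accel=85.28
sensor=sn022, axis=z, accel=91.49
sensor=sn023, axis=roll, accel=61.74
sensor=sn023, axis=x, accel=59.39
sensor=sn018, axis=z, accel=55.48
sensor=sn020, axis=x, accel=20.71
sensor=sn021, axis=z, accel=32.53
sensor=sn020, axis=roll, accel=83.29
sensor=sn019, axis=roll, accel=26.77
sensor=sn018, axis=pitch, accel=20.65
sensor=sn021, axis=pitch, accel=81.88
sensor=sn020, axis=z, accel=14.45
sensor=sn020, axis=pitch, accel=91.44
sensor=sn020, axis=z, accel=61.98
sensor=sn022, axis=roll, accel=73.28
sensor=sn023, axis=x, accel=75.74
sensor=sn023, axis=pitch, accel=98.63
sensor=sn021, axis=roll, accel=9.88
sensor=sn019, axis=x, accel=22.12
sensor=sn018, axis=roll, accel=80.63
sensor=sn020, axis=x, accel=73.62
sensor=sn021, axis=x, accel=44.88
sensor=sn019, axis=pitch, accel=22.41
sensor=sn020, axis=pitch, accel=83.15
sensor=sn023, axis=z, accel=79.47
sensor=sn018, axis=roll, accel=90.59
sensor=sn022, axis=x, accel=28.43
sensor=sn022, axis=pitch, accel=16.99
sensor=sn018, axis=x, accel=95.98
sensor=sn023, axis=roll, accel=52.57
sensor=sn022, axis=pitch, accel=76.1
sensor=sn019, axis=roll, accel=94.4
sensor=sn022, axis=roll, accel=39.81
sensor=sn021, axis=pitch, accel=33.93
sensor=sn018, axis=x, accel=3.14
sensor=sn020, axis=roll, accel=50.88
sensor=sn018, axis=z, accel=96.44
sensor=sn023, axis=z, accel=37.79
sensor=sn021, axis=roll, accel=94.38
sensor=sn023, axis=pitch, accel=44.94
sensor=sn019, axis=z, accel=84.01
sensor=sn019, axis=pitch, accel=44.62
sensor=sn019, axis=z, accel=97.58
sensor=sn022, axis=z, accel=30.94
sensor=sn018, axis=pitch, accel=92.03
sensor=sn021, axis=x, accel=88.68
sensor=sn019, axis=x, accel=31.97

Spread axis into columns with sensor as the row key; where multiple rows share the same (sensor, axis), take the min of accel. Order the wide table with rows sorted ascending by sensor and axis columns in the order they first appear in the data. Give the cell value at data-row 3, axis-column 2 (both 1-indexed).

With rows sorted ascending by sensor, row 3 is sensor=sn020. axis columns in first-appearance order: z, x, roll, pitch; column 2 is x.
Long rows with sensor=sn020, axis=x: min(20.71, 73.62) = 20.71.

20.71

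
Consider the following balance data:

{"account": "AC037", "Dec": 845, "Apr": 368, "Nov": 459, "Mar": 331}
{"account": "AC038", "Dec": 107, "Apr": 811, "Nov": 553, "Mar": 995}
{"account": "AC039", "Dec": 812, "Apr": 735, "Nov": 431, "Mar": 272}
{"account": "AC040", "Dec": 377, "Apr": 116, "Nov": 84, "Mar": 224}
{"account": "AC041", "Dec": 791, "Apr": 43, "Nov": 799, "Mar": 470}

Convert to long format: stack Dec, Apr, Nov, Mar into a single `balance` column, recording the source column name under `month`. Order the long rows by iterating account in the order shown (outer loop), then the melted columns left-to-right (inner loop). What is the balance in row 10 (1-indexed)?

735

20 rows total (5 × 4). Row 10: index ⌊(10-1)/4⌋ = 2 into account → AC039; (10-1) mod 4 = 1 into the melted columns → Apr.
So row 10 is (AC039, Apr, 735); balance = 735.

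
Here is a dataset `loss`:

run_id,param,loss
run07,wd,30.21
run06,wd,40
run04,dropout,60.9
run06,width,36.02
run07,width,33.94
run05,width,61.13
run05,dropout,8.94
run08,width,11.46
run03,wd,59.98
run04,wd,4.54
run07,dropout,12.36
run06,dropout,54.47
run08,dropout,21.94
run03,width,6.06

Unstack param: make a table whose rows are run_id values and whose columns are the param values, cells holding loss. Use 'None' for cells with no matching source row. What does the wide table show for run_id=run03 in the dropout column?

None

No long-format row has run_id=run03 and param=dropout, so the cell is None.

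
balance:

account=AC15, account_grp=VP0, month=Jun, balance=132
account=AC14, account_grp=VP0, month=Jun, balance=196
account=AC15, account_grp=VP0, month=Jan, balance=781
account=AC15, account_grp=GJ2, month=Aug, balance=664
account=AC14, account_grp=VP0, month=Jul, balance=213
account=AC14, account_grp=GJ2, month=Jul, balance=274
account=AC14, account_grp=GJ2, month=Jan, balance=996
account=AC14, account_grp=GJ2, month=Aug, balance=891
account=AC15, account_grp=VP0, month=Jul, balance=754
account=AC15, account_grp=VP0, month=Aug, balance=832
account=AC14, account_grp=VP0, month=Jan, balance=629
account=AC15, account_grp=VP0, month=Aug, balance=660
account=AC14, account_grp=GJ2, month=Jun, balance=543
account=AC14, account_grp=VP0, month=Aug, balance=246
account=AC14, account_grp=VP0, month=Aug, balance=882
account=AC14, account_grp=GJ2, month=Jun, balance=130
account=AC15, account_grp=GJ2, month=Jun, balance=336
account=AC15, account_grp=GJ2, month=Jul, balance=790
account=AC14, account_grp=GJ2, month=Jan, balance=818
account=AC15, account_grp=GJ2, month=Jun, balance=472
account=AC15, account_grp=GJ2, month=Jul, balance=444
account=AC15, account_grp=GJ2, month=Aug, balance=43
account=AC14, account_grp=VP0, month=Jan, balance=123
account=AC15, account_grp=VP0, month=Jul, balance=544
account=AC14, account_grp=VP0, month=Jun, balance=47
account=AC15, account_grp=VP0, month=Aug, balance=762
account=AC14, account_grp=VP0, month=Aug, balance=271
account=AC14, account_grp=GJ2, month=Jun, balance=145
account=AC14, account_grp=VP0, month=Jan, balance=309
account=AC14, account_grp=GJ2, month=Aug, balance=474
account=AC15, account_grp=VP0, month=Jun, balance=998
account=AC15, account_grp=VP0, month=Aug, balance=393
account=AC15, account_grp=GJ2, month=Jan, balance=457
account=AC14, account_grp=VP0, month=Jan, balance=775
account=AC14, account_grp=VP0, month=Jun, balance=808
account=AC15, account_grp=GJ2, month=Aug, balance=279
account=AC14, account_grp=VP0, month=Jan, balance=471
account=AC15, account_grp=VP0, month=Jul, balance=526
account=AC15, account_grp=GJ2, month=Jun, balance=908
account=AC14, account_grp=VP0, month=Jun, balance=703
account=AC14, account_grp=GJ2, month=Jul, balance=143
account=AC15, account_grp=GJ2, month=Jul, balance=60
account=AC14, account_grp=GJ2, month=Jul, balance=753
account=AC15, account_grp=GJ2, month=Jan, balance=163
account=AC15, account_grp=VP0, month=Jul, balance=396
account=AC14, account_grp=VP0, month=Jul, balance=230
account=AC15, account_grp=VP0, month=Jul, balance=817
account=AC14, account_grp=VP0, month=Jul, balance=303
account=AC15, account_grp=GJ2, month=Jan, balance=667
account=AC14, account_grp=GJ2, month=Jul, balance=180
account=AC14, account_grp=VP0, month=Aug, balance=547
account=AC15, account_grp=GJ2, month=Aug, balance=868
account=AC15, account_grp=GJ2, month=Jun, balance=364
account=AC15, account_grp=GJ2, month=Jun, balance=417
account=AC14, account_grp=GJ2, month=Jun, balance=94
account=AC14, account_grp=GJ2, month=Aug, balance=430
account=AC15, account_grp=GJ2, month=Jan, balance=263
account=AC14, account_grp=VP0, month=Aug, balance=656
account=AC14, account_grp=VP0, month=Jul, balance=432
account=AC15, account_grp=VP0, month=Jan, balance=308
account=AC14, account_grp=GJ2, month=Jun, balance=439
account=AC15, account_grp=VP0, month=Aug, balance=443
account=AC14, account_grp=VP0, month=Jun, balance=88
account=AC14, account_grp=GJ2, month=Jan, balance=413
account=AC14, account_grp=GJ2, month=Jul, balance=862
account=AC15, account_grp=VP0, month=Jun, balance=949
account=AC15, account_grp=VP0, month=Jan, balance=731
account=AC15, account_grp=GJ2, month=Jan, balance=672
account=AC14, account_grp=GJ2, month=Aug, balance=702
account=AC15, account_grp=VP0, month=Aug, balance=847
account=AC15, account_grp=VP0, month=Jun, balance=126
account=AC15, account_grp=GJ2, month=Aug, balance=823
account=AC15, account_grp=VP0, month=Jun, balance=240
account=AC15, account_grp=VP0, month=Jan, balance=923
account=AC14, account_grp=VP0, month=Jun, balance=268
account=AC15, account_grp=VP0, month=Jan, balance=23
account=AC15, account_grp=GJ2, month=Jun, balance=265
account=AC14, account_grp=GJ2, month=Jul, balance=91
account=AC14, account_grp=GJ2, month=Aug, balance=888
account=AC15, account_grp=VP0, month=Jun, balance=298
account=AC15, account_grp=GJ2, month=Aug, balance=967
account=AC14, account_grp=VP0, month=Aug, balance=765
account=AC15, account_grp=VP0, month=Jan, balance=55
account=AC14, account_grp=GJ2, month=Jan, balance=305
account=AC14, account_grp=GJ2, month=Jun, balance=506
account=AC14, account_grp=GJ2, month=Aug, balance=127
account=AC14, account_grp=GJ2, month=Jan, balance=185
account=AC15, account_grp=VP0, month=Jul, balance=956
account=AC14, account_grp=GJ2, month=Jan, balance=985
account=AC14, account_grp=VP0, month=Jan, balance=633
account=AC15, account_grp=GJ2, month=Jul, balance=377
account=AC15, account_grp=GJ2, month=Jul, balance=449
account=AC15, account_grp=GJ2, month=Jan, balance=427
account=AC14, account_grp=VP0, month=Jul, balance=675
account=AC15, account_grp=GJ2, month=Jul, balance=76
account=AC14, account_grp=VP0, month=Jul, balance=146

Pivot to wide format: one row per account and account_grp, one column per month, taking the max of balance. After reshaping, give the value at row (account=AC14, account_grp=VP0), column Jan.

Rows with account=AC14, account_grp=VP0 and month=Jan: balance values are 629, 123, 309, 775, 471, 633.
max(629, 123, 309, 775, 471, 633) = 775.

775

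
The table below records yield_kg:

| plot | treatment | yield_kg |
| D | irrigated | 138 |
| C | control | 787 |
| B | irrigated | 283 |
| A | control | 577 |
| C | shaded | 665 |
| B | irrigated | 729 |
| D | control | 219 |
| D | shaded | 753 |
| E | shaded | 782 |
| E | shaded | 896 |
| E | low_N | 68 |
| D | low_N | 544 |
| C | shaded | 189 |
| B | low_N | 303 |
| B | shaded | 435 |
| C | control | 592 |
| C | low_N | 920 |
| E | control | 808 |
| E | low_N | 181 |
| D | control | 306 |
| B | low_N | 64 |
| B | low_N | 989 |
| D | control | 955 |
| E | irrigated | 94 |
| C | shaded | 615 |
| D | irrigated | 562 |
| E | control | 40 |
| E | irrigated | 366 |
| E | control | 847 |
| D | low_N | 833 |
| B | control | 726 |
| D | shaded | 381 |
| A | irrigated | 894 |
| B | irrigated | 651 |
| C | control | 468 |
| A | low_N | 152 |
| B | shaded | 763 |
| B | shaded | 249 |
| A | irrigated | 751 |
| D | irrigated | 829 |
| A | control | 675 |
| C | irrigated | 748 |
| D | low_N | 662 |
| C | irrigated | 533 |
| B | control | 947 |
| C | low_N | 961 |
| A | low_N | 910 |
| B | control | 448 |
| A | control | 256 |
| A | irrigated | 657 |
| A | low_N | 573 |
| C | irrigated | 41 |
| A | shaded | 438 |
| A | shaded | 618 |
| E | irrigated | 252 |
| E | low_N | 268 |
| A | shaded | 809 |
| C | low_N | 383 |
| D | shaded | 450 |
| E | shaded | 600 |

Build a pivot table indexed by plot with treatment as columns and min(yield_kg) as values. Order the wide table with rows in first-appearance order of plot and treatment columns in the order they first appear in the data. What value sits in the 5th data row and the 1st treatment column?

With rows in first-appearance order of plot, row 5 is plot=E. treatment columns in first-appearance order: irrigated, control, shaded, low_N; column 1 is irrigated.
Long rows with plot=E, treatment=irrigated: min(94, 366, 252) = 94.

94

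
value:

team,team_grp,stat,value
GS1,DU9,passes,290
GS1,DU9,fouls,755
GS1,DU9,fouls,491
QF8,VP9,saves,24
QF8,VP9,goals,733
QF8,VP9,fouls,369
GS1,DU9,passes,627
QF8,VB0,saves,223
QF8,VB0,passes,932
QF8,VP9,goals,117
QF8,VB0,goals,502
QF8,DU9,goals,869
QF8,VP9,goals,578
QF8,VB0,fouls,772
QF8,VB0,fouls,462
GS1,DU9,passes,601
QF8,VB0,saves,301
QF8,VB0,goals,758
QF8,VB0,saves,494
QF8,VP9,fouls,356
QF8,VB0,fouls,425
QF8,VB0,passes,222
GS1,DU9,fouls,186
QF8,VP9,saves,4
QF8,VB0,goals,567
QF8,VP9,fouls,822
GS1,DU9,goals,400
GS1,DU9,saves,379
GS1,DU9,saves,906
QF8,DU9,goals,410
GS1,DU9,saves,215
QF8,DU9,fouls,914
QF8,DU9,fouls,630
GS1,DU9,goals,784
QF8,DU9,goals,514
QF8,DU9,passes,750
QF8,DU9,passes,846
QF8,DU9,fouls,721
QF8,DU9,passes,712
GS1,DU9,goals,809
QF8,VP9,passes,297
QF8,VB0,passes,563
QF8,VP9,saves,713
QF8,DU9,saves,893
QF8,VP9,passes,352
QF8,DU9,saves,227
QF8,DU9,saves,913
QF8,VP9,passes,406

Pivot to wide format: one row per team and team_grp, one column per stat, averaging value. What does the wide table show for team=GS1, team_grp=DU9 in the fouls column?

477.33

Rows with team=GS1, team_grp=DU9 and stat=fouls: value values are 755, 491, 186.
(755 + 491 + 186) / 3 = 477.33.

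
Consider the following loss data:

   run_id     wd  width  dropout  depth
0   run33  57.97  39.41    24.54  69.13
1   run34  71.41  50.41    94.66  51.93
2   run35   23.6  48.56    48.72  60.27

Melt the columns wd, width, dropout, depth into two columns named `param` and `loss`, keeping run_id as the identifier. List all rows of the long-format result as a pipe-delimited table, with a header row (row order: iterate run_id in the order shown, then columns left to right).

| run_id | param | loss |
| run33 | wd | 57.97 |
| run33 | width | 39.41 |
| run33 | dropout | 24.54 |
| run33 | depth | 69.13 |
| run34 | wd | 71.41 |
| run34 | width | 50.41 |
| run34 | dropout | 94.66 |
| run34 | depth | 51.93 |
| run35 | wd | 23.6 |
| run35 | width | 48.56 |
| run35 | dropout | 48.72 |
| run35 | depth | 60.27 |

Each (run_id, column) pair becomes one row: 3 × 4 = 12 rows.
For example, (run33, wd) → loss=57.97.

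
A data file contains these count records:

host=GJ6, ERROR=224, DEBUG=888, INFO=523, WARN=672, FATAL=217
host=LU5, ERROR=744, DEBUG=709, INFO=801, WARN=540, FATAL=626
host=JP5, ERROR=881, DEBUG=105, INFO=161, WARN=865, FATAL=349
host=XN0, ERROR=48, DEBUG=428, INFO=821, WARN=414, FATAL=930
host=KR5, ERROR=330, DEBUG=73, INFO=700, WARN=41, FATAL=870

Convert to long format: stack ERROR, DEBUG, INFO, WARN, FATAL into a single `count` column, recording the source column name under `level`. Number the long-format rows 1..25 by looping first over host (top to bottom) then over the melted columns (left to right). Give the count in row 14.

25 rows total (5 × 5). Row 14: index ⌊(14-1)/5⌋ = 2 into host → JP5; (14-1) mod 5 = 3 into the melted columns → WARN.
So row 14 is (JP5, WARN, 865); count = 865.

865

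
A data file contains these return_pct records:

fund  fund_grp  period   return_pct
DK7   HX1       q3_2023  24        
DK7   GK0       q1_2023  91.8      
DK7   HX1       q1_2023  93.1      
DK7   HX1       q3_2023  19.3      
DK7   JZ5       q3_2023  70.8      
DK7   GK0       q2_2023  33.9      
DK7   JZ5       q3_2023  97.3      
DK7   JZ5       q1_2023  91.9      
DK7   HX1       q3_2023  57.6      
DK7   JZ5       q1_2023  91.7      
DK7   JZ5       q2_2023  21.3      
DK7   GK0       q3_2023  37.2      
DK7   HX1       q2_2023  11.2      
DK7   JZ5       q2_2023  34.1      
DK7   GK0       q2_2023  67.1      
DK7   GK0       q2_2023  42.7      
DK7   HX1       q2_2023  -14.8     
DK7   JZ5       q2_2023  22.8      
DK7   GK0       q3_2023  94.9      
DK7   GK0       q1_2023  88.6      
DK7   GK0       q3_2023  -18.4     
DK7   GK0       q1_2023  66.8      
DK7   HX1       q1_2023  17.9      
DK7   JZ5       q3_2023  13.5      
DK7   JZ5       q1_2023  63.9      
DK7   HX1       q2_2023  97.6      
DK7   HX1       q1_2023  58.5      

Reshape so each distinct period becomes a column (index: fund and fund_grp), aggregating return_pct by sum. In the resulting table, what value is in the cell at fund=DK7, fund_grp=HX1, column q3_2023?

Rows with fund=DK7, fund_grp=HX1 and period=q3_2023: return_pct values are 24, 19.3, 57.6.
24 + 19.3 + 57.6 = 100.9.

100.9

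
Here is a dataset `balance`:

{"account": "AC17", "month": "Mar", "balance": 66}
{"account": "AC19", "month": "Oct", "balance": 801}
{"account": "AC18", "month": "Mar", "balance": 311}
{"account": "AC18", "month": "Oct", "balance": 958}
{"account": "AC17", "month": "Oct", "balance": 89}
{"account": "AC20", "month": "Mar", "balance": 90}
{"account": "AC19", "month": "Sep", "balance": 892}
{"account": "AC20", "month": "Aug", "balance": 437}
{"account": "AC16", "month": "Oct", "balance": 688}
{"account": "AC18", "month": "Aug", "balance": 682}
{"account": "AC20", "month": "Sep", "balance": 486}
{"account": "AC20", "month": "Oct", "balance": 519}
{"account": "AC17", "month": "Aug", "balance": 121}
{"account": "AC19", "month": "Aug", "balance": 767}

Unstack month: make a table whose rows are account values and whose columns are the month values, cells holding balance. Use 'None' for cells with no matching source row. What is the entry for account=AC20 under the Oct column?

The long row with account=AC20, month=Oct has balance=519.

519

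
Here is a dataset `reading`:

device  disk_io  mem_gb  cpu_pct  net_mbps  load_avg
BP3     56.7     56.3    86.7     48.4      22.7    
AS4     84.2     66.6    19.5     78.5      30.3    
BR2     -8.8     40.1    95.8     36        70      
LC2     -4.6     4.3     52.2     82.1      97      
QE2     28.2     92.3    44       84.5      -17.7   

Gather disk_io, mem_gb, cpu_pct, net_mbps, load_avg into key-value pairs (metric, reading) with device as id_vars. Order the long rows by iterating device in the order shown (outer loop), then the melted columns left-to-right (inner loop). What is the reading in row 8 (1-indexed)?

19.5

25 rows total (5 × 5). Row 8: index ⌊(8-1)/5⌋ = 1 into device → AS4; (8-1) mod 5 = 2 into the melted columns → cpu_pct.
So row 8 is (AS4, cpu_pct, 19.5); reading = 19.5.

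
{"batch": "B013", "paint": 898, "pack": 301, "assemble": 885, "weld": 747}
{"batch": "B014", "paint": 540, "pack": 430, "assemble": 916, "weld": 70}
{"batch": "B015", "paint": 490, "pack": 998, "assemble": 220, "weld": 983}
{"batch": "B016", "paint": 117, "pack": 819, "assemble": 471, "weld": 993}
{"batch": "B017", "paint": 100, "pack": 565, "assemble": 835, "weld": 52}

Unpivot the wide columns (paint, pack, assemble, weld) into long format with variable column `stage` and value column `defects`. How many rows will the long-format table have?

5 batch values × 4 melted columns = 20 rows.

20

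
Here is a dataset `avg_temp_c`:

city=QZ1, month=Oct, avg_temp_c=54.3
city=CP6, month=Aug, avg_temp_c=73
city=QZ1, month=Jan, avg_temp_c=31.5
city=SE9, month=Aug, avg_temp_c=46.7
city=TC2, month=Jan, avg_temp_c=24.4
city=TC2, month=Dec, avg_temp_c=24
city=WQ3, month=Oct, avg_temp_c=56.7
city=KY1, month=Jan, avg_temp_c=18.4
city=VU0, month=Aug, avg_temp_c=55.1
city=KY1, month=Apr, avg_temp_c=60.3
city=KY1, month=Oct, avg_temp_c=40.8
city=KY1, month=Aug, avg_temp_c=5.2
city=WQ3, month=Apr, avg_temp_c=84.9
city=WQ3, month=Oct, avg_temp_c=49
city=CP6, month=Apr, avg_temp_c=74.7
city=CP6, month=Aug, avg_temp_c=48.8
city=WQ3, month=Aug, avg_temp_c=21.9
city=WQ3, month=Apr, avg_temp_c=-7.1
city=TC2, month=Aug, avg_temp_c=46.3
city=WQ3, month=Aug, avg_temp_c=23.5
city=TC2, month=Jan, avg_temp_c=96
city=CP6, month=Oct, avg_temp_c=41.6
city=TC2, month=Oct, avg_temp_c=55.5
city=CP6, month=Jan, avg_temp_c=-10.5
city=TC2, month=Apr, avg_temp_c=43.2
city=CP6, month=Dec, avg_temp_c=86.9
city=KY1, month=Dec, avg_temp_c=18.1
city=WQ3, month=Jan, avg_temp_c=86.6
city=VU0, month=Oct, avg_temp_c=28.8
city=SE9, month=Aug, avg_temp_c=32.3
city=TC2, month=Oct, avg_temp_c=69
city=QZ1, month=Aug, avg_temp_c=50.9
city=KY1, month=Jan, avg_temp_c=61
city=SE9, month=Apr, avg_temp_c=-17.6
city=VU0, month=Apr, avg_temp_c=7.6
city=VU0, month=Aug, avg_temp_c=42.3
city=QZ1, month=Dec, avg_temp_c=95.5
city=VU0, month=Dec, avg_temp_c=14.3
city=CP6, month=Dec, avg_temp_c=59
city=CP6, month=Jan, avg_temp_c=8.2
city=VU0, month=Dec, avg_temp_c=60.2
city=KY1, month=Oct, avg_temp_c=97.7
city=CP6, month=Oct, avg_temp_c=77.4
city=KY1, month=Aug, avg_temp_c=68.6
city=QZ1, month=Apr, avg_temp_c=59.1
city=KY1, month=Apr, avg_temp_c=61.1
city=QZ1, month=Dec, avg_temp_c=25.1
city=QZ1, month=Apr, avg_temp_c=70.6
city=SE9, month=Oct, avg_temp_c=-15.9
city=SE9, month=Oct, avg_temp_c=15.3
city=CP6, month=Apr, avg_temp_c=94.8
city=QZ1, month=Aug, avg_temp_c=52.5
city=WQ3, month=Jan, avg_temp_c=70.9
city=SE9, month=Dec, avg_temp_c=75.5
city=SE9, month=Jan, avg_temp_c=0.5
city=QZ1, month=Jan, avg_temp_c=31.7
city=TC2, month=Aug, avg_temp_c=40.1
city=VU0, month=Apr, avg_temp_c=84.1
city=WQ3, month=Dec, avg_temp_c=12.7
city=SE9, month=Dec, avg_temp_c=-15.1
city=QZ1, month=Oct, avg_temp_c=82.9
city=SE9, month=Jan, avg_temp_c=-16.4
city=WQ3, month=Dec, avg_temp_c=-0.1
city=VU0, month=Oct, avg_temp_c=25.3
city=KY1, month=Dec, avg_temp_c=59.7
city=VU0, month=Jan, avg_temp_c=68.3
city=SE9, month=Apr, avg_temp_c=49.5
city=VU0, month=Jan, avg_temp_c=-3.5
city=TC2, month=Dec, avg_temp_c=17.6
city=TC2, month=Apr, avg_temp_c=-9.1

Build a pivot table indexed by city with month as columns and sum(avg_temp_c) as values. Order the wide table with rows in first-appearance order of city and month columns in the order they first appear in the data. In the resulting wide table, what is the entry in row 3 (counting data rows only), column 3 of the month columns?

With rows in first-appearance order of city, row 3 is city=SE9. month columns in first-appearance order: Oct, Aug, Jan, Dec, Apr; column 3 is Jan.
Long rows with city=SE9, month=Jan: 0.5 + -16.4 = -15.9.

-15.9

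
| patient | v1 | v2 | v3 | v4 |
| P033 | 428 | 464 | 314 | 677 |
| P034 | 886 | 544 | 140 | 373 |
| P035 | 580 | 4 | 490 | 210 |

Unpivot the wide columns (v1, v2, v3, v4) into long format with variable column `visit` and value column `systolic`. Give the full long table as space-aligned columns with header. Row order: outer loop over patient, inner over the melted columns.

patient  visit  systolic
P033     v1     428     
P033     v2     464     
P033     v3     314     
P033     v4     677     
P034     v1     886     
P034     v2     544     
P034     v3     140     
P034     v4     373     
P035     v1     580     
P035     v2     4       
P035     v3     490     
P035     v4     210     

Each (patient, column) pair becomes one row: 3 × 4 = 12 rows.
For example, (P033, v1) → systolic=428.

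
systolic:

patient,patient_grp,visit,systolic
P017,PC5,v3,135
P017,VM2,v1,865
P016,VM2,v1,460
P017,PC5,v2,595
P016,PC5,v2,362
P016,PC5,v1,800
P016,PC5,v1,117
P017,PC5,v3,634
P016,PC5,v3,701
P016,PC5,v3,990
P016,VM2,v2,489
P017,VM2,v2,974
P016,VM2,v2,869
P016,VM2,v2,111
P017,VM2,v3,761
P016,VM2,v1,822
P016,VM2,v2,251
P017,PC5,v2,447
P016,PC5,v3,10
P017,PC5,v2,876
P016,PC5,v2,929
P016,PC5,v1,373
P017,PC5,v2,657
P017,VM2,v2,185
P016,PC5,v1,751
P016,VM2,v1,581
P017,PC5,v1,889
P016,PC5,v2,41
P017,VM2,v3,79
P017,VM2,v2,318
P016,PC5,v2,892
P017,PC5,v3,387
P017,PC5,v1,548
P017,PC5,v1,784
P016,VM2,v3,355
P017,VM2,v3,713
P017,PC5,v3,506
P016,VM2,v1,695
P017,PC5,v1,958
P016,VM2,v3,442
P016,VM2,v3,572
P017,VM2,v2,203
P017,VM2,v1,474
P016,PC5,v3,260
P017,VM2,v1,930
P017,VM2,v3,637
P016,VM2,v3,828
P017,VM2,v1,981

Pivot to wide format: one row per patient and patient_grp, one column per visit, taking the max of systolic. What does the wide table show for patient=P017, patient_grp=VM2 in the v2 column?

Rows with patient=P017, patient_grp=VM2 and visit=v2: systolic values are 974, 185, 318, 203.
max(974, 185, 318, 203) = 974.

974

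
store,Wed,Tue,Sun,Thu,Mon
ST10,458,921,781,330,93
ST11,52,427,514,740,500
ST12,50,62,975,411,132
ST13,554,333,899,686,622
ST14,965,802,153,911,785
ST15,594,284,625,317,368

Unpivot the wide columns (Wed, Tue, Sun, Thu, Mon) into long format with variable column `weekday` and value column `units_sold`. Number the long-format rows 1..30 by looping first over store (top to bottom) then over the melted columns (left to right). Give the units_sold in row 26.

594

30 rows total (6 × 5). Row 26: index ⌊(26-1)/5⌋ = 5 into store → ST15; (26-1) mod 5 = 0 into the melted columns → Wed.
So row 26 is (ST15, Wed, 594); units_sold = 594.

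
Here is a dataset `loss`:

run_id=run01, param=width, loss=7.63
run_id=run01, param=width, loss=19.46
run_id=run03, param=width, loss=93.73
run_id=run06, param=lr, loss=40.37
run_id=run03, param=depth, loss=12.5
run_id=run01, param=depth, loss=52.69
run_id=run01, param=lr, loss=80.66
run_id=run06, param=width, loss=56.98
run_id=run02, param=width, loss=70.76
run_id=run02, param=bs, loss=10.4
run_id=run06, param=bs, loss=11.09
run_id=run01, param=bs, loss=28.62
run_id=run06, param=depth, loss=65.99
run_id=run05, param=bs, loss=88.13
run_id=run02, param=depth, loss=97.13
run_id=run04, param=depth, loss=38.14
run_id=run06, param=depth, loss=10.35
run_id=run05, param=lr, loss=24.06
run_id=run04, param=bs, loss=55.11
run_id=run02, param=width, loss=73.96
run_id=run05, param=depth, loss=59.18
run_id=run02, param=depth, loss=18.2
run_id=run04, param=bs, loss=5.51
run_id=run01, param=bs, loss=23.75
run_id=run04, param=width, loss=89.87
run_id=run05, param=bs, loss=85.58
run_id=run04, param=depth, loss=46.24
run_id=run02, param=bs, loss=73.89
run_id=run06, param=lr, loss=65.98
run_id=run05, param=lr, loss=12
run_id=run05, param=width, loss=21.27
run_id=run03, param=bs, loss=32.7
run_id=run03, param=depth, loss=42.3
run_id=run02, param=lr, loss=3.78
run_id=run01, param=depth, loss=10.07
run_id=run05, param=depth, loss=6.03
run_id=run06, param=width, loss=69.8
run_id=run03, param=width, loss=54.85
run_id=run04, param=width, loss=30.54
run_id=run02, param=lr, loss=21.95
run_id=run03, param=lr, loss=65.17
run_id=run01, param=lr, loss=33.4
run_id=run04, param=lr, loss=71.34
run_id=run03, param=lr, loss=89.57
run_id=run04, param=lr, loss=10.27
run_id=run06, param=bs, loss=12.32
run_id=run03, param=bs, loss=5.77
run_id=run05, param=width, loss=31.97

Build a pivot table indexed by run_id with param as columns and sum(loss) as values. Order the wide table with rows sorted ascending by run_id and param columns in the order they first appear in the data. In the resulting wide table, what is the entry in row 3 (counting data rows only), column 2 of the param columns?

154.74

With rows sorted ascending by run_id, row 3 is run_id=run03. param columns in first-appearance order: width, lr, depth, bs; column 2 is lr.
Long rows with run_id=run03, param=lr: 65.17 + 89.57 = 154.74.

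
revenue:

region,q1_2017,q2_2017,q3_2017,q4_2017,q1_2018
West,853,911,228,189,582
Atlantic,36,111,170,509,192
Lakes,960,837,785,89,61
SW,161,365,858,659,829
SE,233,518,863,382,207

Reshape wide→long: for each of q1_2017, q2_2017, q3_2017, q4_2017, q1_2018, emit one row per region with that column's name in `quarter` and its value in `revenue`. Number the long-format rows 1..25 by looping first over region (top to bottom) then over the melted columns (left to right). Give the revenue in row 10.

25 rows total (5 × 5). Row 10: index ⌊(10-1)/5⌋ = 1 into region → Atlantic; (10-1) mod 5 = 4 into the melted columns → q1_2018.
So row 10 is (Atlantic, q1_2018, 192); revenue = 192.

192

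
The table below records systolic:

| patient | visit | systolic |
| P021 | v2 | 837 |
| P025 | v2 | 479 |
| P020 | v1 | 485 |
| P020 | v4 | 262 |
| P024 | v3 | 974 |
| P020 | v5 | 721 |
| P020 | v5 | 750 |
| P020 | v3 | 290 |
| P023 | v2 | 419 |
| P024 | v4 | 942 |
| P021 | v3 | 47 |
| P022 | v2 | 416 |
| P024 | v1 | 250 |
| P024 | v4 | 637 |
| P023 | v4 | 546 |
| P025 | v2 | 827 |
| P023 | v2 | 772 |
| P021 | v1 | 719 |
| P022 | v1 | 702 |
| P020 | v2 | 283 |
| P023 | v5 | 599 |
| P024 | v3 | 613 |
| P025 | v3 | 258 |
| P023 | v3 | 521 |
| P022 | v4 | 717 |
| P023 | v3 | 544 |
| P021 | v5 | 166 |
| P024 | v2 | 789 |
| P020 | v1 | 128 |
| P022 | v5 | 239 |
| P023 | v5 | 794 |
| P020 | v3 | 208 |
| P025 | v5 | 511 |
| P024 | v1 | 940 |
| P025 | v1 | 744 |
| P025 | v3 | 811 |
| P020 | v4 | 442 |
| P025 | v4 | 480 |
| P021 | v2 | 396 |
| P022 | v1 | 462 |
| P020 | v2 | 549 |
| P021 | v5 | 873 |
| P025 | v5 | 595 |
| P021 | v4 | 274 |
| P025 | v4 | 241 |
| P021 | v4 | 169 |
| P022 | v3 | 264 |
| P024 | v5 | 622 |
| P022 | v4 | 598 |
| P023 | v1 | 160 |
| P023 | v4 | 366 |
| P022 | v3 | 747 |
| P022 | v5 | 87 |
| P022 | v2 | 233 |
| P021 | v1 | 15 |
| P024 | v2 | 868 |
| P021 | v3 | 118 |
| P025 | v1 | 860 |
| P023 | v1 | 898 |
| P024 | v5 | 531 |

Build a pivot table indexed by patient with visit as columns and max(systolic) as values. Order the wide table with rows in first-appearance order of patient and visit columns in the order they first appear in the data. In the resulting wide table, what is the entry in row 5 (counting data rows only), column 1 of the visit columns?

772

With rows in first-appearance order of patient, row 5 is patient=P023. visit columns in first-appearance order: v2, v1, v4, v3, v5; column 1 is v2.
Long rows with patient=P023, visit=v2: max(419, 772) = 772.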